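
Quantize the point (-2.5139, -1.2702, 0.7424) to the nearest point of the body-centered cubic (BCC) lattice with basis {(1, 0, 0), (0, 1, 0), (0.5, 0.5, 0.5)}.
(-2.5, -1.5, 0.5)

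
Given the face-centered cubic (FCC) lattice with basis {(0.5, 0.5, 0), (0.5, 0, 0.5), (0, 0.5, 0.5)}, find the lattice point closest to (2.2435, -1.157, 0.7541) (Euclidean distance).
(2, -1, 1)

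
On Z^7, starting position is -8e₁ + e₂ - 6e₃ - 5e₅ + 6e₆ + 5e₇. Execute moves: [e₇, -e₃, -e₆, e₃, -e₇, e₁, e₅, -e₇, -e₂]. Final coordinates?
(-7, 0, -6, 0, -4, 5, 4)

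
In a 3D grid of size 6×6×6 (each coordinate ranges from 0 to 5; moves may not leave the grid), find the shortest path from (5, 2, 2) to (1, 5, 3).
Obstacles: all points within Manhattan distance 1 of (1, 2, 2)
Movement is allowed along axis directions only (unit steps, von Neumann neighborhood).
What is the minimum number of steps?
8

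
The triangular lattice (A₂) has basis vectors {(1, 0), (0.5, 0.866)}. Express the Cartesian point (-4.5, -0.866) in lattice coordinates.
-4b₁ - b₂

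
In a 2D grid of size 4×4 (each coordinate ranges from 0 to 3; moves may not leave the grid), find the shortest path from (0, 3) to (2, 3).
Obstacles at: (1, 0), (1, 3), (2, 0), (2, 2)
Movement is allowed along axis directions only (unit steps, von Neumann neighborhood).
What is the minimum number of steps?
8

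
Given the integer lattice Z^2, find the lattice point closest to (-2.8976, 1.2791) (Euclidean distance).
(-3, 1)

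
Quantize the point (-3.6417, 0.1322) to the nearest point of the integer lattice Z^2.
(-4, 0)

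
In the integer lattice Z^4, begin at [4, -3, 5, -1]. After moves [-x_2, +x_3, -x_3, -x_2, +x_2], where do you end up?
(4, -4, 5, -1)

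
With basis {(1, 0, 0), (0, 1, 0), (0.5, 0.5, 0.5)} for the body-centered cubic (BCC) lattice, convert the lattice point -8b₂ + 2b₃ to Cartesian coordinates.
(1, -7, 1)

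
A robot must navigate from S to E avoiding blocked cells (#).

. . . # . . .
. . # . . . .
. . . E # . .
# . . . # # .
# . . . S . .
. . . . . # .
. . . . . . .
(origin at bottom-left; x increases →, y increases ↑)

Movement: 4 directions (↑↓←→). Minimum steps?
3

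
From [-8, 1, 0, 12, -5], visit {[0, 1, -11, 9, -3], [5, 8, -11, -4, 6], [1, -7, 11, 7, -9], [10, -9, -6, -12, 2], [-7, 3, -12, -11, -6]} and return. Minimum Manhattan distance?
228
(one optimal route: (-8, 1, 0, 12, -5) → (0, 1, -11, 9, -3) → (-7, 3, -12, -11, -6) → (5, 8, -11, -4, 6) → (10, -9, -6, -12, 2) → (1, -7, 11, 7, -9) → (-8, 1, 0, 12, -5))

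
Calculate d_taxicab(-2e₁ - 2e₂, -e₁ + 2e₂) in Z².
5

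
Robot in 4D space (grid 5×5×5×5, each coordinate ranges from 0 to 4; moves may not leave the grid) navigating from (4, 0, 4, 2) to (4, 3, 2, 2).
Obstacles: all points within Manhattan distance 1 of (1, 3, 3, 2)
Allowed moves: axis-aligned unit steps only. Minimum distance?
5
(one shortest path: (4, 0, 4, 2) → (4, 1, 4, 2) → (4, 2, 4, 2) → (4, 3, 4, 2) → (4, 3, 3, 2) → (4, 3, 2, 2))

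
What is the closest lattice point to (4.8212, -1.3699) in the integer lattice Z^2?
(5, -1)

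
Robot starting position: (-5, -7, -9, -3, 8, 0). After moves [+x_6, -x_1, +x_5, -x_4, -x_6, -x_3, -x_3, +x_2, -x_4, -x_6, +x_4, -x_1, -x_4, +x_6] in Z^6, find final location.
(-7, -6, -11, -5, 9, 0)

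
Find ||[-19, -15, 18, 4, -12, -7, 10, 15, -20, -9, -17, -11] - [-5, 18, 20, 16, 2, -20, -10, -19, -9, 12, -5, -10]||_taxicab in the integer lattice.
187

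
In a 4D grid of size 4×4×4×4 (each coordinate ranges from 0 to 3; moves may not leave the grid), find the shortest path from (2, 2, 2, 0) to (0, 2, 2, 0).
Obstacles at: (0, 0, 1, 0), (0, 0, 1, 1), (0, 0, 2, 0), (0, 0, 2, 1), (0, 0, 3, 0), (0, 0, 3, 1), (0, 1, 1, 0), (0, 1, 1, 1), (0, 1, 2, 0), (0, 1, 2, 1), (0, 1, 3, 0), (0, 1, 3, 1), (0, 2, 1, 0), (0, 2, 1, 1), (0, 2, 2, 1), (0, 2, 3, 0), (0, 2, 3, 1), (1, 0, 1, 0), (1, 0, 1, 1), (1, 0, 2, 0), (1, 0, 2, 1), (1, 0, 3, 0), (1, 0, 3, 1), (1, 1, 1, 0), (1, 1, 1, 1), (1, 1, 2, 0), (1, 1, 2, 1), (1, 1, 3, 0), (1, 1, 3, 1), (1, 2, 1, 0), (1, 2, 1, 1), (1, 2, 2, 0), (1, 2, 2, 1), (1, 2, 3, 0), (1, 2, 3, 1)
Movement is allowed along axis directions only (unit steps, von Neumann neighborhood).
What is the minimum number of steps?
4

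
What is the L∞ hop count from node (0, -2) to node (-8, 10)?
12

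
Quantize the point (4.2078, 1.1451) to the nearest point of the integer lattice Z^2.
(4, 1)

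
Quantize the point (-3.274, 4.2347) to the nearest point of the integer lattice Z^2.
(-3, 4)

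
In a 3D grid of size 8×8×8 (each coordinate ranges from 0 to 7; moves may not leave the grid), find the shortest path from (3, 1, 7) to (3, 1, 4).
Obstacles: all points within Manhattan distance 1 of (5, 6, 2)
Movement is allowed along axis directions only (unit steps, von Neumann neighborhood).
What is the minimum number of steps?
3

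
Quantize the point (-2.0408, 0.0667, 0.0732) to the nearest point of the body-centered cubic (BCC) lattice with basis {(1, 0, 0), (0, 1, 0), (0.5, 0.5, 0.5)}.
(-2, 0, 0)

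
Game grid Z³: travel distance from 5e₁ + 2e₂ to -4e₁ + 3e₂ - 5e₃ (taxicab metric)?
15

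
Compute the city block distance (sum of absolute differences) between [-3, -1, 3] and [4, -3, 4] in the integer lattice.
10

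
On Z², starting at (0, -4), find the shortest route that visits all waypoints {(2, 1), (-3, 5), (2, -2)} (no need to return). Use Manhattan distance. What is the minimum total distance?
16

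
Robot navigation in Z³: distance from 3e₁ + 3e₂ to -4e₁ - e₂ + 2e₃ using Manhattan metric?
13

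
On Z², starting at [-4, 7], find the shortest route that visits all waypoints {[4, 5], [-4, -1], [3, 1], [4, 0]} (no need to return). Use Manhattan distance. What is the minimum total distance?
24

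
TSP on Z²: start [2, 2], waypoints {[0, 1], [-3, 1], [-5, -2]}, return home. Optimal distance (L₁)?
22
(one optimal route: (2, 2) → (0, 1) → (-3, 1) → (-5, -2) → (2, 2))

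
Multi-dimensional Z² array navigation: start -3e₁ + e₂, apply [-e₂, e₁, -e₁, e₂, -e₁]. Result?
(-4, 1)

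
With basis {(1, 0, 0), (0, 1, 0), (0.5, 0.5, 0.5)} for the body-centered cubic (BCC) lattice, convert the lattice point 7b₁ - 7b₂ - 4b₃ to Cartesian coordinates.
(5, -9, -2)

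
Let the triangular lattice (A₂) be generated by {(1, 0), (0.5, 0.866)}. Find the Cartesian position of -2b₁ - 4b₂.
(-4, -3.464)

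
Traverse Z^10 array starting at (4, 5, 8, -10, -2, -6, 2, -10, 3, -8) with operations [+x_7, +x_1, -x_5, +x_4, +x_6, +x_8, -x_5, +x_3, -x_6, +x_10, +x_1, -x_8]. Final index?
(6, 5, 9, -9, -4, -6, 3, -10, 3, -7)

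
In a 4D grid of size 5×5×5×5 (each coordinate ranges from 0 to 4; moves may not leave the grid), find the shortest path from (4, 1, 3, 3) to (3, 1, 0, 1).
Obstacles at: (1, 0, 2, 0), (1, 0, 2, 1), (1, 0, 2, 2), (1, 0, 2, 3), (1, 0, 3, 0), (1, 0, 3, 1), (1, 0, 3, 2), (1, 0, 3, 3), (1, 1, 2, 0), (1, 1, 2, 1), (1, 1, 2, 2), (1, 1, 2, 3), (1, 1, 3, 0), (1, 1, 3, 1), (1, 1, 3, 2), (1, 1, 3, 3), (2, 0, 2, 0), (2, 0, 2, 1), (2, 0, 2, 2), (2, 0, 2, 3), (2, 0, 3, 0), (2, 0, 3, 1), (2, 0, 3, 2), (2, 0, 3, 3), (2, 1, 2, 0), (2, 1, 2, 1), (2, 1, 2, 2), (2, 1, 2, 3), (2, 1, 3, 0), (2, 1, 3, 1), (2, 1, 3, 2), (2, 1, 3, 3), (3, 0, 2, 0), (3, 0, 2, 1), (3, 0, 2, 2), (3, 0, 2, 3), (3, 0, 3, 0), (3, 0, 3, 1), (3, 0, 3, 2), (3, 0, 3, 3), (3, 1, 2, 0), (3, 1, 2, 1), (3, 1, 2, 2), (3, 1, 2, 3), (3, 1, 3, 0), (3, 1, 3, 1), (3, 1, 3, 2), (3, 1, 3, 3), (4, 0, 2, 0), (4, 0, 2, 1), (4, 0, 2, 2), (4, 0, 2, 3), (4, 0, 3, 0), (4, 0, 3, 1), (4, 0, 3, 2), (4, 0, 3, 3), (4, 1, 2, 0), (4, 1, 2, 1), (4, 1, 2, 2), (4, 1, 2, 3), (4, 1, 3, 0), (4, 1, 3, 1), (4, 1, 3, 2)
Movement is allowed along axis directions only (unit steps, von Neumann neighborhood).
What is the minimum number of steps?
8
(one shortest path: (4, 1, 3, 3) → (4, 2, 3, 3) → (3, 2, 3, 3) → (3, 2, 2, 3) → (3, 2, 1, 3) → (3, 1, 1, 3) → (3, 1, 0, 3) → (3, 1, 0, 2) → (3, 1, 0, 1))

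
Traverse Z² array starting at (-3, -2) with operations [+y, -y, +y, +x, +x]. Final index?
(-1, -1)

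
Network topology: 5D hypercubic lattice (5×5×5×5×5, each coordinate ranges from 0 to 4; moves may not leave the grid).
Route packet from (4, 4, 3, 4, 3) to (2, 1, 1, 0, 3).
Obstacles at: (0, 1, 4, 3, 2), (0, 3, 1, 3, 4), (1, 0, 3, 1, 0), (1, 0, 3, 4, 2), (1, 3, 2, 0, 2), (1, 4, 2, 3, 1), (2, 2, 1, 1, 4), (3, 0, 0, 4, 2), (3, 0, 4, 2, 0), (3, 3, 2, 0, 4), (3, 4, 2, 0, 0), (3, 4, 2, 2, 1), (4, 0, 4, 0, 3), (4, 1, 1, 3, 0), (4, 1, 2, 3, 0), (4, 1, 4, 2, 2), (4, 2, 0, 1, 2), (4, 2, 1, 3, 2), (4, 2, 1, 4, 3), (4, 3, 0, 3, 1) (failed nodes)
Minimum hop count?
11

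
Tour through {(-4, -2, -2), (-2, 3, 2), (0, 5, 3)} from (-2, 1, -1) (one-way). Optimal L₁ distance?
22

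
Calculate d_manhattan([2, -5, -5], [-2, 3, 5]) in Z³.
22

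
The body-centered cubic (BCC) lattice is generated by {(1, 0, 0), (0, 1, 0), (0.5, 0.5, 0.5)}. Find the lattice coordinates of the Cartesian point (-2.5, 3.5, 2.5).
-5b₁ + b₂ + 5b₃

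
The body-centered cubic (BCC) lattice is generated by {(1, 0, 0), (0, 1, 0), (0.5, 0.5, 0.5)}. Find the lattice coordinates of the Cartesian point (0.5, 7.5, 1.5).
-b₁ + 6b₂ + 3b₃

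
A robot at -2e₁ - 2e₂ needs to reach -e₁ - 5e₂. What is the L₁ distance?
4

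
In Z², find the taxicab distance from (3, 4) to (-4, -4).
15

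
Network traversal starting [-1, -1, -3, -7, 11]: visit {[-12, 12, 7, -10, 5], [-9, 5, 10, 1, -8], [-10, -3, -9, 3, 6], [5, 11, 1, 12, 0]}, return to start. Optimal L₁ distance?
214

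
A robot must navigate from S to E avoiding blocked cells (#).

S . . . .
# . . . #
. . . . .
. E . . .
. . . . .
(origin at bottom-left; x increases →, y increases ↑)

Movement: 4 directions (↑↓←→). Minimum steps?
4
(one shortest path: (0, 4) → (1, 4) → (1, 3) → (1, 2) → (1, 1))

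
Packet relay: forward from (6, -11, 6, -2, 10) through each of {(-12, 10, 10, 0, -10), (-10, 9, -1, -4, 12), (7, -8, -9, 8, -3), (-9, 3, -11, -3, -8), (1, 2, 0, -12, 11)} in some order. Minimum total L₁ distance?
184
(one optimal route: (6, -11, 6, -2, 10) → (1, 2, 0, -12, 11) → (-10, 9, -1, -4, 12) → (-12, 10, 10, 0, -10) → (-9, 3, -11, -3, -8) → (7, -8, -9, 8, -3))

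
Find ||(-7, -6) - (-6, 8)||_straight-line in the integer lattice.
14.0357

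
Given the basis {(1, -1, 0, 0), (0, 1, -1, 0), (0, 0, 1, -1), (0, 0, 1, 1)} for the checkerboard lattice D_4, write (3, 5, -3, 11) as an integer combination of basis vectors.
3b₁ + 8b₂ - 3b₃ + 8b₄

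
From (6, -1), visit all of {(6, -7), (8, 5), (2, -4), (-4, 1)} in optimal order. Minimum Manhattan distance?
40
(one optimal route: (6, -1) → (6, -7) → (2, -4) → (-4, 1) → (8, 5))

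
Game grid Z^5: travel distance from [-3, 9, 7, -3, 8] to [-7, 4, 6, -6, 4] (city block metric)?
17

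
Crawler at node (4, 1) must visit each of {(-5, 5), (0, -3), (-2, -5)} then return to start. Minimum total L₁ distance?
38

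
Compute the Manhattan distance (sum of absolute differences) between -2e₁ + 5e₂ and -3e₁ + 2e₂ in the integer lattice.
4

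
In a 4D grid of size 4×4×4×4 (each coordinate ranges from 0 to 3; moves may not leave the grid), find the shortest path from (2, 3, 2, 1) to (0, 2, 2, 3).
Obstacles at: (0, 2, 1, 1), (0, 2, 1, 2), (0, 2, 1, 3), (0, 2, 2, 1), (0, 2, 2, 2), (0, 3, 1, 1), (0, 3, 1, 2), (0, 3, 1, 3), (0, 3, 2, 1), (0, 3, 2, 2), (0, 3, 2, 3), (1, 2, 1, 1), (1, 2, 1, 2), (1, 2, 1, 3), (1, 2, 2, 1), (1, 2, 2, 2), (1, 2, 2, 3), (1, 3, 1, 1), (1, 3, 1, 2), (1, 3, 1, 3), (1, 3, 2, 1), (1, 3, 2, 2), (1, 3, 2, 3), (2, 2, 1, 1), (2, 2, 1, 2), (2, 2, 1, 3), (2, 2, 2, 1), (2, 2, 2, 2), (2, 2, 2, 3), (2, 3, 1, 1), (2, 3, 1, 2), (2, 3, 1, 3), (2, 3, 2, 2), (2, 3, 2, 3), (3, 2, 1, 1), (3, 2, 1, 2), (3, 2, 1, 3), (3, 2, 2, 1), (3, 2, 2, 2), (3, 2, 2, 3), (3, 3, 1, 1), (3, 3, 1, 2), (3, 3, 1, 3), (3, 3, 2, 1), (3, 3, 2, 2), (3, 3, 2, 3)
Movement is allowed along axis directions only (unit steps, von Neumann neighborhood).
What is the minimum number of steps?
7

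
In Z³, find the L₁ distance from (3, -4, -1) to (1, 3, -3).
11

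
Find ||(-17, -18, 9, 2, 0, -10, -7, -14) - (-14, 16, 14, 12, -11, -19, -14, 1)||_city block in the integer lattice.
94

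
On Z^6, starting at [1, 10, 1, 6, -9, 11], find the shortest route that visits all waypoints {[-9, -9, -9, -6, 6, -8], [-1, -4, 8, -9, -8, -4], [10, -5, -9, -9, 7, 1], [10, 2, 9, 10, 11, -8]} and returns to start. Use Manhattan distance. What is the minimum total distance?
266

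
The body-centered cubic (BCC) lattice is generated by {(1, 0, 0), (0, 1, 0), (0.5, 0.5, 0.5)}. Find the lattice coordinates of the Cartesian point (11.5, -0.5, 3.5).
8b₁ - 4b₂ + 7b₃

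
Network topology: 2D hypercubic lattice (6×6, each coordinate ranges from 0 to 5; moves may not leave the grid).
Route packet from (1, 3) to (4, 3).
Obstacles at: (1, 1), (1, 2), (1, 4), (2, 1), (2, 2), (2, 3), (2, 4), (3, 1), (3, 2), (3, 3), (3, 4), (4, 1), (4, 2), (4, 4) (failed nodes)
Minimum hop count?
11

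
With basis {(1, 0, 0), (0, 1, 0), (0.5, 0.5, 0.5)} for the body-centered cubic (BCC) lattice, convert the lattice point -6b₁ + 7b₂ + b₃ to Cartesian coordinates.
(-5.5, 7.5, 0.5)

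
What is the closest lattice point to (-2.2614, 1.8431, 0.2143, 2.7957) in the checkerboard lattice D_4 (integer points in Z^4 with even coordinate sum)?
(-3, 2, 0, 3)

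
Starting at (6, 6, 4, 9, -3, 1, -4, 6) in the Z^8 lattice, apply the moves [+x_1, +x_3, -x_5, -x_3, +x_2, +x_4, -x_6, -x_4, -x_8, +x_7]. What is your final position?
(7, 7, 4, 9, -4, 0, -3, 5)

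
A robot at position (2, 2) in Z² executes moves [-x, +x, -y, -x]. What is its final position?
(1, 1)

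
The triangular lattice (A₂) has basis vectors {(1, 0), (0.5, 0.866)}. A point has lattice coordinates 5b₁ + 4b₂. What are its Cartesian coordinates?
(7, 3.464)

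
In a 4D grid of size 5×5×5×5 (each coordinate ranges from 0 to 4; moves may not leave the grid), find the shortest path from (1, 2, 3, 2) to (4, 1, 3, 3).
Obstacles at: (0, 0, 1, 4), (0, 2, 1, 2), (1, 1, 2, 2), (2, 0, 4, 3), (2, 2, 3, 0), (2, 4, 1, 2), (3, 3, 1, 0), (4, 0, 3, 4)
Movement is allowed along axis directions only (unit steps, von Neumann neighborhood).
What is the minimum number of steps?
5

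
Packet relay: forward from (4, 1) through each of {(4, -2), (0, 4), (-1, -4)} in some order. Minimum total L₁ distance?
19
(one optimal route: (4, 1) → (4, -2) → (-1, -4) → (0, 4))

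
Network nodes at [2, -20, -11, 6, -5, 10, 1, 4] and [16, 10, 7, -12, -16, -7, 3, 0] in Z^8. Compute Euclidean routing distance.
46.6262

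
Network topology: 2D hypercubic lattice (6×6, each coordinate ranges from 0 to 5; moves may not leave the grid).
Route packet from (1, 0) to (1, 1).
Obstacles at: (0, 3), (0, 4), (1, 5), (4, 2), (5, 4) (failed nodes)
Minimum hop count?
1
(one shortest path: (1, 0) → (1, 1))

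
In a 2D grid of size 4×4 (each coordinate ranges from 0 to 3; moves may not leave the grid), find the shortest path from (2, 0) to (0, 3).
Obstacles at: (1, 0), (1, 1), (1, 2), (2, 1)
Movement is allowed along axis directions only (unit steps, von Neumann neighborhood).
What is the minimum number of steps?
7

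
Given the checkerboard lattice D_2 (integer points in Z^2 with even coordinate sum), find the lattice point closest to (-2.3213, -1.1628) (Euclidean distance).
(-3, -1)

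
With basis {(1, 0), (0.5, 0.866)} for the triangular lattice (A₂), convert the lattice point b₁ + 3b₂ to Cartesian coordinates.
(2.5, 2.598)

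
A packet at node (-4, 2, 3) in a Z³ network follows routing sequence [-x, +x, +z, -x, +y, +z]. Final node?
(-5, 3, 5)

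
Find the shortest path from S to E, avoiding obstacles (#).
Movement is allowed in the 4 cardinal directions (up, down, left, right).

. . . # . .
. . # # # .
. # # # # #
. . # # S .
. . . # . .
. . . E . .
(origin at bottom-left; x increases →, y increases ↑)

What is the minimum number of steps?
3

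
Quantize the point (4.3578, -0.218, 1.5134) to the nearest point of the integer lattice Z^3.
(4, 0, 2)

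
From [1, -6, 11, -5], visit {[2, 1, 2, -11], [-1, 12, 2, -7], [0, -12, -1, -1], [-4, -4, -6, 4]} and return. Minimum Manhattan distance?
124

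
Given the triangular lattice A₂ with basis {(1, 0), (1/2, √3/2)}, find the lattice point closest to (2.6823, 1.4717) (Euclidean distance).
(3, 1.732)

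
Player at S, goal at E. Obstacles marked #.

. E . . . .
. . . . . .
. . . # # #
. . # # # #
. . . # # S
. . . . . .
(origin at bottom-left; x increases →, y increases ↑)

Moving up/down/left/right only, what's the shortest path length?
10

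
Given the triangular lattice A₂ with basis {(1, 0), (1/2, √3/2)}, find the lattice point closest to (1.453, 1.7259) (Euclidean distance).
(1, 1.732)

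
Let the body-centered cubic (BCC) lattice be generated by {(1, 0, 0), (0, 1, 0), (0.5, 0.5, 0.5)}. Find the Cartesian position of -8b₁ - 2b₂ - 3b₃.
(-9.5, -3.5, -1.5)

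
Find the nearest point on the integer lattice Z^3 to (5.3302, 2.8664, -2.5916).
(5, 3, -3)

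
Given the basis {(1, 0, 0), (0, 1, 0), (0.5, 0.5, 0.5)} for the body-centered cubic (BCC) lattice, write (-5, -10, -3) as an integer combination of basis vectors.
-2b₁ - 7b₂ - 6b₃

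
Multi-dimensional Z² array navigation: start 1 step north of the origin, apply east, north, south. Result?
(1, 1)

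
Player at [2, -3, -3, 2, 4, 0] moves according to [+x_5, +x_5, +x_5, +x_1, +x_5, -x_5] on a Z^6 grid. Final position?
(3, -3, -3, 2, 7, 0)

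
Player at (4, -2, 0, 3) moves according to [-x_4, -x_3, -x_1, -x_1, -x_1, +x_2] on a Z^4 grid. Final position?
(1, -1, -1, 2)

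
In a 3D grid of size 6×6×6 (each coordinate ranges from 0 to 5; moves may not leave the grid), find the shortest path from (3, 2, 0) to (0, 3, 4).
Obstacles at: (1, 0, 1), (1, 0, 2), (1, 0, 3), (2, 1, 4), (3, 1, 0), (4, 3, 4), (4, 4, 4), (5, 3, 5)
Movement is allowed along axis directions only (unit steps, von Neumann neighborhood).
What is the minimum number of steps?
8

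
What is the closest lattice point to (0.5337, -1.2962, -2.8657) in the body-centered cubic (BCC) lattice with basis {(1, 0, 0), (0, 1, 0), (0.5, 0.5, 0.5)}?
(0.5, -1.5, -2.5)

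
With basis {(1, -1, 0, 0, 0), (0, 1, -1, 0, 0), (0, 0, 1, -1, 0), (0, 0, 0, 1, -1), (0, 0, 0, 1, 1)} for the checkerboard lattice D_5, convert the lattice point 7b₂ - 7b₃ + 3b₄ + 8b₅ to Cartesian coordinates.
(0, 7, -14, 18, 5)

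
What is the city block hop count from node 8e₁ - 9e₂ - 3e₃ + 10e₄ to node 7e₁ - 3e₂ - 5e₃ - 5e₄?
24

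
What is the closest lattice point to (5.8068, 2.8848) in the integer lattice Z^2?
(6, 3)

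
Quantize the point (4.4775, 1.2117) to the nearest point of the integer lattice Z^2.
(4, 1)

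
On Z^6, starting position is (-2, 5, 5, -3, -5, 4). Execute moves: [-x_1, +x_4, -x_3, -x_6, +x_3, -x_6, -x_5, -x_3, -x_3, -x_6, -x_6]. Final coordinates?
(-3, 5, 3, -2, -6, 0)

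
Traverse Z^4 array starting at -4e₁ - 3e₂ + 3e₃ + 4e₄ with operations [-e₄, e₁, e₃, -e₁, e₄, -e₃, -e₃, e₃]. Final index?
(-4, -3, 3, 4)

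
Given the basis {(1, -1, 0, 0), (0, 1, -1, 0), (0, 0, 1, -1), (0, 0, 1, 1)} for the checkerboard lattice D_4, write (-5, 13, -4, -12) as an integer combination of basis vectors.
-5b₁ + 8b₂ + 8b₃ - 4b₄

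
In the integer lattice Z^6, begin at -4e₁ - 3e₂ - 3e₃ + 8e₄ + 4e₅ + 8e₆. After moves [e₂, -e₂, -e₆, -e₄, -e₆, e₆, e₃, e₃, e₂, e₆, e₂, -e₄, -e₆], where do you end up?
(-4, -1, -1, 6, 4, 7)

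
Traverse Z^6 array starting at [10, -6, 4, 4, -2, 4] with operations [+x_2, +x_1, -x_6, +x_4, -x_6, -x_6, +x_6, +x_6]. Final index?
(11, -5, 4, 5, -2, 3)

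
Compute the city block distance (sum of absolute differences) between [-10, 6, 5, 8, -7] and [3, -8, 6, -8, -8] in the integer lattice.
45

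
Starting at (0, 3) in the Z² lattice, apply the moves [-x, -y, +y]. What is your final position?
(-1, 3)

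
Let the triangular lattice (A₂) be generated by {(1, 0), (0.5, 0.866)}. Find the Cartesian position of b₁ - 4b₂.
(-1, -3.464)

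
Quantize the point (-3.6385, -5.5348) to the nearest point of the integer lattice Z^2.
(-4, -6)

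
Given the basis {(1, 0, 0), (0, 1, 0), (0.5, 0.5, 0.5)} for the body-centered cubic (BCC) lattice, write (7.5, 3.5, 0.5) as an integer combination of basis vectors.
7b₁ + 3b₂ + b₃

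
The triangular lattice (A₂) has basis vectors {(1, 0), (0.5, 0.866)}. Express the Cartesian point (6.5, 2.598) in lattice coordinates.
5b₁ + 3b₂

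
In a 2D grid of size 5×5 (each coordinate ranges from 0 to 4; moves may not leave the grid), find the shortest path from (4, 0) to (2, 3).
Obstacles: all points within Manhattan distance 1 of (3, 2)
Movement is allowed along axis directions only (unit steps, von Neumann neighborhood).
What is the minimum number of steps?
7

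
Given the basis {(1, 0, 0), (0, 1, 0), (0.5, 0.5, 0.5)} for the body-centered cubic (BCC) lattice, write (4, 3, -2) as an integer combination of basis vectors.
6b₁ + 5b₂ - 4b₃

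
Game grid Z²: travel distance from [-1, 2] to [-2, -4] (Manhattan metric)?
7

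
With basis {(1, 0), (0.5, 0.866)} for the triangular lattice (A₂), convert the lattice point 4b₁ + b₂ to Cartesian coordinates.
(4.5, 0.866)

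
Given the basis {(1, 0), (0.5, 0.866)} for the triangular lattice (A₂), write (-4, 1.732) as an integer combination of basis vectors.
-5b₁ + 2b₂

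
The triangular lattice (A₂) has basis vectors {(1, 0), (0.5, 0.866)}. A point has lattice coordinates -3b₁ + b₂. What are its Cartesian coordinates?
(-2.5, 0.866)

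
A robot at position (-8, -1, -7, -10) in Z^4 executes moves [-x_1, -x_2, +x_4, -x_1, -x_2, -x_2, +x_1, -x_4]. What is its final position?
(-9, -4, -7, -10)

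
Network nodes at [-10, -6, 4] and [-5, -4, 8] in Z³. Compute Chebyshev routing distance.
5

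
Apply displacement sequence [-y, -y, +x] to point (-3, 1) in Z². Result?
(-2, -1)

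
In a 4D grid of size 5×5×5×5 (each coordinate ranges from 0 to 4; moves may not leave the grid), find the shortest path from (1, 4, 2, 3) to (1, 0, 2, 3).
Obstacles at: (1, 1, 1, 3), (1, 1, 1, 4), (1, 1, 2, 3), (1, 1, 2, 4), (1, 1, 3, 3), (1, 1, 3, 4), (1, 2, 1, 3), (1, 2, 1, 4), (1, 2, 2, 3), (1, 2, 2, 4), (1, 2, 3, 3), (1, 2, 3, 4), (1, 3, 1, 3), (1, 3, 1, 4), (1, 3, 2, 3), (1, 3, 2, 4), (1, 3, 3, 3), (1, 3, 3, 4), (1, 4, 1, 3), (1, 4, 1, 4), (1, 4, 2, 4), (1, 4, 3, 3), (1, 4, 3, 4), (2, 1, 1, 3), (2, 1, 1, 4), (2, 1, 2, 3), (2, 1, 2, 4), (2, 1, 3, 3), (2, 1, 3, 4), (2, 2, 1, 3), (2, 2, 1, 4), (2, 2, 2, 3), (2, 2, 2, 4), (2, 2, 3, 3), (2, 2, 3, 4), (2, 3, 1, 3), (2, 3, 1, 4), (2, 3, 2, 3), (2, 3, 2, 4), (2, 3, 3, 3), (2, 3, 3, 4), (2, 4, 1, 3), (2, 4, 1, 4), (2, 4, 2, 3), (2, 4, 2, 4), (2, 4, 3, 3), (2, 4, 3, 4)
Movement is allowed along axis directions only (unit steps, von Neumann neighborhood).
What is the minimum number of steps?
6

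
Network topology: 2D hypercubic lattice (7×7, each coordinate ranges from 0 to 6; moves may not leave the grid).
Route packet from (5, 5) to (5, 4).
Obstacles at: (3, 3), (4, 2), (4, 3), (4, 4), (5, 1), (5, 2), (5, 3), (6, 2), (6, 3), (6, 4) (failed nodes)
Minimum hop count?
1
(one shortest path: (5, 5) → (5, 4))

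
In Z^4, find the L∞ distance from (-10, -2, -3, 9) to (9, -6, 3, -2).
19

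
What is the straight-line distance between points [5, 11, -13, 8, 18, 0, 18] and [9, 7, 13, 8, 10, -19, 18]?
33.6601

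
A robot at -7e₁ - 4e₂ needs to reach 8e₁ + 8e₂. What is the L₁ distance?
27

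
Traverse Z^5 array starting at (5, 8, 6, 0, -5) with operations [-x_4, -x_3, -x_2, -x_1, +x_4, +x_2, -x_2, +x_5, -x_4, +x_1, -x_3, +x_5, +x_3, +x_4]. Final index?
(5, 7, 5, 0, -3)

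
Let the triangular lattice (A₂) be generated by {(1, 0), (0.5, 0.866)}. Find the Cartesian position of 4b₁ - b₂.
(3.5, -0.866)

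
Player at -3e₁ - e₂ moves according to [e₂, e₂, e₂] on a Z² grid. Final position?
(-3, 2)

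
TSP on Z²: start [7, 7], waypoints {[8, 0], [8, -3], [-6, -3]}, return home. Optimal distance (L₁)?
48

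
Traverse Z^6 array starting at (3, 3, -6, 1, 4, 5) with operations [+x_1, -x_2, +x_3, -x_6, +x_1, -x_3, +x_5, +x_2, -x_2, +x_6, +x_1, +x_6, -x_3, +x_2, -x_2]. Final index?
(6, 2, -7, 1, 5, 6)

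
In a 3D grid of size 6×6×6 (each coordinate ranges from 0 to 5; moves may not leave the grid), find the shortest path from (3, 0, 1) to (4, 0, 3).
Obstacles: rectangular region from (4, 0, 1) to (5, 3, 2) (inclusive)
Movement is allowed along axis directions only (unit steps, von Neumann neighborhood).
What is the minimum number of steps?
3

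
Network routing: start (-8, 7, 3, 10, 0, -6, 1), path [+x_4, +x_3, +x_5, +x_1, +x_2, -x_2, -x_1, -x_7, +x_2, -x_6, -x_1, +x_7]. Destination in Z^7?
(-9, 8, 4, 11, 1, -7, 1)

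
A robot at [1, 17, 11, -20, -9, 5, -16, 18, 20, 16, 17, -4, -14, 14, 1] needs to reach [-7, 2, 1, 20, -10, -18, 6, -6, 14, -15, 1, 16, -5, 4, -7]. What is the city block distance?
243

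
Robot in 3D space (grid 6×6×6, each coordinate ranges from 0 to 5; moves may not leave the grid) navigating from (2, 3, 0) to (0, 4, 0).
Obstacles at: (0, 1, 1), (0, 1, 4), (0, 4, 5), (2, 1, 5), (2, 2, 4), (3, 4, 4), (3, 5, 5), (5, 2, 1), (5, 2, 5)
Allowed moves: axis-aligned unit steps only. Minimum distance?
3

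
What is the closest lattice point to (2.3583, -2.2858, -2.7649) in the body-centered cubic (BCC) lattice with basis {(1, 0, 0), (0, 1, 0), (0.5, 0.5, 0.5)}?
(2.5, -2.5, -2.5)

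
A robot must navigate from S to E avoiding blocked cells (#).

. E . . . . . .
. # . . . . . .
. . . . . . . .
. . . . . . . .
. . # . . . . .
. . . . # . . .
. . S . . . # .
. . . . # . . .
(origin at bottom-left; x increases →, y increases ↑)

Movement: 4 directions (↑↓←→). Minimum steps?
9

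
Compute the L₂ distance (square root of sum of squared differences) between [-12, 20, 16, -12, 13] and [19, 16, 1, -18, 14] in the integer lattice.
35.1994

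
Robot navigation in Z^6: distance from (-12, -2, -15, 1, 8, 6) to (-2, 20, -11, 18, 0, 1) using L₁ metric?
66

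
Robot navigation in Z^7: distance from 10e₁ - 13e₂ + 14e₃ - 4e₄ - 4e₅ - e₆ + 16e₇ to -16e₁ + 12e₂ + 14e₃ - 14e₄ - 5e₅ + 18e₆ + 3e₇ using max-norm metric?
26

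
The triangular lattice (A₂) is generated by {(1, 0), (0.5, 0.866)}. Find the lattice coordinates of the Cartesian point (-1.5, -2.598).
-3b₂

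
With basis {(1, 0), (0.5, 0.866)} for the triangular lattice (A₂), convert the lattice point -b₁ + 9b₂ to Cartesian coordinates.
(3.5, 7.794)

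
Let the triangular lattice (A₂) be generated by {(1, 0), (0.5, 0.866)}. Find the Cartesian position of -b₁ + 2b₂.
(0, 1.732)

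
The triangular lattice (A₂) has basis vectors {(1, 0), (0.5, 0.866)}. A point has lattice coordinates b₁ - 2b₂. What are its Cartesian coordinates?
(0, -1.732)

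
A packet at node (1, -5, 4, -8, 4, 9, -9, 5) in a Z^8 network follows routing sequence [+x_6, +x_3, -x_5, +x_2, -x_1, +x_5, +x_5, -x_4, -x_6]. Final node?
(0, -4, 5, -9, 5, 9, -9, 5)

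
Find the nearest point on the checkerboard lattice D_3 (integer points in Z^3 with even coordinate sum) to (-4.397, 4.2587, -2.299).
(-4, 4, -2)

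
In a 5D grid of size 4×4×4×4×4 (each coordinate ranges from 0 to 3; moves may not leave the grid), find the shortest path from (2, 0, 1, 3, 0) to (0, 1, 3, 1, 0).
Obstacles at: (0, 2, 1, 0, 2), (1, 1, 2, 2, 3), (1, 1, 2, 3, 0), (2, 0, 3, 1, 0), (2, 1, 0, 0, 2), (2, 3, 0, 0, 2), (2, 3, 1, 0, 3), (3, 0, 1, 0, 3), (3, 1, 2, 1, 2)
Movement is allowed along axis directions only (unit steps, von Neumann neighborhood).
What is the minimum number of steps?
7
(one shortest path: (2, 0, 1, 3, 0) → (1, 0, 1, 3, 0) → (0, 0, 1, 3, 0) → (0, 1, 1, 3, 0) → (0, 1, 2, 3, 0) → (0, 1, 3, 3, 0) → (0, 1, 3, 2, 0) → (0, 1, 3, 1, 0))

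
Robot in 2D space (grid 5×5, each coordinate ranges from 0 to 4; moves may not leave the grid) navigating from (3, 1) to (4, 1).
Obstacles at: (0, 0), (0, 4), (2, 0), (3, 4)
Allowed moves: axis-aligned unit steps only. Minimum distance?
1
(one shortest path: (3, 1) → (4, 1))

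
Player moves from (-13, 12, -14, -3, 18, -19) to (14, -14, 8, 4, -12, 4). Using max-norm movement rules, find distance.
30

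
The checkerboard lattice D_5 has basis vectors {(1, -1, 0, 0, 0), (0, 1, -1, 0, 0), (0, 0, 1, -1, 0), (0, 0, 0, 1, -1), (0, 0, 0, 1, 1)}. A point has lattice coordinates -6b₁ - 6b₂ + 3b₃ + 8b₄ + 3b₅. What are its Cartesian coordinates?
(-6, 0, 9, 8, -5)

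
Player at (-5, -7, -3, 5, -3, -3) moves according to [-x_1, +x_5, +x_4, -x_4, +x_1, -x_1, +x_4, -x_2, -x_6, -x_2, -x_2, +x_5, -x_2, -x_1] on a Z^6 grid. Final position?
(-7, -11, -3, 6, -1, -4)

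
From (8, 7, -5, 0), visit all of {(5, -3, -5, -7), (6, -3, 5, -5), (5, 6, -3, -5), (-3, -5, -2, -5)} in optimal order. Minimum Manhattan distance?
55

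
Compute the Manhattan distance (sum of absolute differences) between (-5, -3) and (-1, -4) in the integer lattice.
5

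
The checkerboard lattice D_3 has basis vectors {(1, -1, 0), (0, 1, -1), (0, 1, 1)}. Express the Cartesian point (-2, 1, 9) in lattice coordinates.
-2b₁ - 5b₂ + 4b₃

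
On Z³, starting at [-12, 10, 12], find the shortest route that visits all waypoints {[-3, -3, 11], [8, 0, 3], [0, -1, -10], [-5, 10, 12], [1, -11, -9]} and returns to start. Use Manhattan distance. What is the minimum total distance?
128
(one optimal route: (-12, 10, 12) → (-3, -3, 11) → (1, -11, -9) → (0, -1, -10) → (8, 0, 3) → (-5, 10, 12) → (-12, 10, 12))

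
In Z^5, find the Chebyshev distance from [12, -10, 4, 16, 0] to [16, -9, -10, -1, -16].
17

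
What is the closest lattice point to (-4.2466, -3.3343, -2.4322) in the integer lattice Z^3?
(-4, -3, -2)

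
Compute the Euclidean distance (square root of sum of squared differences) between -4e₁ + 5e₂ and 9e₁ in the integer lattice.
13.9284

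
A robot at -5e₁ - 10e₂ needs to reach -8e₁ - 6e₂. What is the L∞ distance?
4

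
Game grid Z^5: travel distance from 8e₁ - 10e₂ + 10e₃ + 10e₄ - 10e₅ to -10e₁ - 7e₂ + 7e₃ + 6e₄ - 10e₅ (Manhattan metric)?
28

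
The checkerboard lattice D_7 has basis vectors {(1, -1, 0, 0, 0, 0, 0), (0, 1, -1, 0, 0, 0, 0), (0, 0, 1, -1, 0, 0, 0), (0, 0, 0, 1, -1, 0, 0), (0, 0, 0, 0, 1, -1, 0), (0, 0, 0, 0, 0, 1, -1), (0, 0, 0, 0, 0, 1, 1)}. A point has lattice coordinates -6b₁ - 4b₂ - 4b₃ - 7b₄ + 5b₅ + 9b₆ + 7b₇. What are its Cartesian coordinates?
(-6, 2, 0, -3, 12, 11, -2)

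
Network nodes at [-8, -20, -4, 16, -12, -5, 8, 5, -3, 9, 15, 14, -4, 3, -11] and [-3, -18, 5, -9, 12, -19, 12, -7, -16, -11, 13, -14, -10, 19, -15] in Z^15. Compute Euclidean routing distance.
57.7235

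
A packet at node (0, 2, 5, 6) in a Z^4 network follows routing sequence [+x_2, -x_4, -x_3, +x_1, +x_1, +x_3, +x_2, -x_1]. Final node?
(1, 4, 5, 5)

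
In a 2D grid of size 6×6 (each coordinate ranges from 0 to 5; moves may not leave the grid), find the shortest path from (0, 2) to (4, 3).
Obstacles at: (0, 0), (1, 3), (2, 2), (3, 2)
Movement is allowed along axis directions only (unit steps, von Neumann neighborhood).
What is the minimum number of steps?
7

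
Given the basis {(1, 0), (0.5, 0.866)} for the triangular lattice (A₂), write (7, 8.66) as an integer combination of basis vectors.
2b₁ + 10b₂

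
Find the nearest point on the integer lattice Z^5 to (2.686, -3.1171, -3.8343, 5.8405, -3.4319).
(3, -3, -4, 6, -3)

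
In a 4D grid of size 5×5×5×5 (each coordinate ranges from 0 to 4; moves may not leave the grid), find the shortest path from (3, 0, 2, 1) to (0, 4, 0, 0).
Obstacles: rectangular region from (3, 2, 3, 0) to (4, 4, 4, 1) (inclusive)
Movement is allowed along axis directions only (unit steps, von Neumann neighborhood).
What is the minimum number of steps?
10
(one shortest path: (3, 0, 2, 1) → (2, 0, 2, 1) → (1, 0, 2, 1) → (0, 0, 2, 1) → (0, 1, 2, 1) → (0, 2, 2, 1) → (0, 3, 2, 1) → (0, 4, 2, 1) → (0, 4, 1, 1) → (0, 4, 0, 1) → (0, 4, 0, 0))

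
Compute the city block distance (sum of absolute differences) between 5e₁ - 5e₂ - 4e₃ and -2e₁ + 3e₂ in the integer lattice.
19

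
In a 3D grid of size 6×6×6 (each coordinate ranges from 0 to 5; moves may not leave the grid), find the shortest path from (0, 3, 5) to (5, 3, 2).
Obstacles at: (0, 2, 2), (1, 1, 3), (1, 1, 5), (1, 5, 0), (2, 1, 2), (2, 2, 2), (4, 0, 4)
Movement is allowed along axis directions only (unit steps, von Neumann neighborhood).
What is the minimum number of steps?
8
(one shortest path: (0, 3, 5) → (1, 3, 5) → (2, 3, 5) → (3, 3, 5) → (4, 3, 5) → (5, 3, 5) → (5, 3, 4) → (5, 3, 3) → (5, 3, 2))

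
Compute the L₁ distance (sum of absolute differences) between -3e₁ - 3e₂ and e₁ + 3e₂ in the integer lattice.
10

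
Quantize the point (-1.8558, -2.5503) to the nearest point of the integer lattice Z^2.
(-2, -3)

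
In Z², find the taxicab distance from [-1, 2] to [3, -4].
10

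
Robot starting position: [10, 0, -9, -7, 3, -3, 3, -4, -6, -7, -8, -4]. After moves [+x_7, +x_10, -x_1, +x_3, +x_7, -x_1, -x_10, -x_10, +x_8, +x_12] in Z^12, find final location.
(8, 0, -8, -7, 3, -3, 5, -3, -6, -8, -8, -3)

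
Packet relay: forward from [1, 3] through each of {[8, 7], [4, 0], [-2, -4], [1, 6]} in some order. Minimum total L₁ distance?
32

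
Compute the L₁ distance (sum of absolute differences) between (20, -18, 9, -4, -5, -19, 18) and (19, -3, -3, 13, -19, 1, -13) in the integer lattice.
110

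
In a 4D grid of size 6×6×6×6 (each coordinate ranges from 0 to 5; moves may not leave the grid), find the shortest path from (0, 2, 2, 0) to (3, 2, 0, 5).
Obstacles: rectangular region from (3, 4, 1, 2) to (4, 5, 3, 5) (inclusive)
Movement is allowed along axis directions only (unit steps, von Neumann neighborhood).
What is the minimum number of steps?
10
(one shortest path: (0, 2, 2, 0) → (1, 2, 2, 0) → (2, 2, 2, 0) → (3, 2, 2, 0) → (3, 2, 1, 0) → (3, 2, 0, 0) → (3, 2, 0, 1) → (3, 2, 0, 2) → (3, 2, 0, 3) → (3, 2, 0, 4) → (3, 2, 0, 5))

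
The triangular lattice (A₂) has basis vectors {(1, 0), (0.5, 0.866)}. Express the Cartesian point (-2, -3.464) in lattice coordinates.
-4b₂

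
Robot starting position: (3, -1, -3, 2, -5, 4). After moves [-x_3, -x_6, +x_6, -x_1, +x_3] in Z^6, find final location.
(2, -1, -3, 2, -5, 4)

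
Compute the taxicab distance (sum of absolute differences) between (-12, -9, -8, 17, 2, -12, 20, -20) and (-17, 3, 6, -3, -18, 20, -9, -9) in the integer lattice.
143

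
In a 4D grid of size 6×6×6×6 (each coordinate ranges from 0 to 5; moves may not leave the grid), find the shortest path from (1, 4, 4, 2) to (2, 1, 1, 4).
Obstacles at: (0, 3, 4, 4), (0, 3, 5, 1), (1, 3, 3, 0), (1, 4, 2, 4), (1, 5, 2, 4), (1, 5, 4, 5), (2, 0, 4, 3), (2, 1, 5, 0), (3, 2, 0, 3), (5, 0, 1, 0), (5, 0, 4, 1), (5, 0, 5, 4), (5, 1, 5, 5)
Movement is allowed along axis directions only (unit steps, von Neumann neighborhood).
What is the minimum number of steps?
9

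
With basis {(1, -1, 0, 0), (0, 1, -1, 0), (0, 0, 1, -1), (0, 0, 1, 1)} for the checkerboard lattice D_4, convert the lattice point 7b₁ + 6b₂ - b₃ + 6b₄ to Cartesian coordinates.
(7, -1, -1, 7)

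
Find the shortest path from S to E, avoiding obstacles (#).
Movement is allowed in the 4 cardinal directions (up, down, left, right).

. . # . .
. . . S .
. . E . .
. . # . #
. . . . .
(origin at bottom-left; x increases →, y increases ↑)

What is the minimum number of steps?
2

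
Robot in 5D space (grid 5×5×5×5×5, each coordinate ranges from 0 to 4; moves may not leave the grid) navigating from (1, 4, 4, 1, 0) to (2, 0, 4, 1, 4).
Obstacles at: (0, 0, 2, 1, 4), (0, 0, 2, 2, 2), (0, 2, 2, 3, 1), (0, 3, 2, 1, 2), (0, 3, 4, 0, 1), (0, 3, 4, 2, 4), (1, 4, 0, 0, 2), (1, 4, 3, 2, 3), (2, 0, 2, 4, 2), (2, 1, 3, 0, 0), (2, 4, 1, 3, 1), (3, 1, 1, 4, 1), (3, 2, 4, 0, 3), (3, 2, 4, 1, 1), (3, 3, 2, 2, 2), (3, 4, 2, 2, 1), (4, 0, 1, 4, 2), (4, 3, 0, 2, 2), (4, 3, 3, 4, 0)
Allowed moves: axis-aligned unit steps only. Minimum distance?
9
(one shortest path: (1, 4, 4, 1, 0) → (2, 4, 4, 1, 0) → (2, 3, 4, 1, 0) → (2, 2, 4, 1, 0) → (2, 1, 4, 1, 0) → (2, 0, 4, 1, 0) → (2, 0, 4, 1, 1) → (2, 0, 4, 1, 2) → (2, 0, 4, 1, 3) → (2, 0, 4, 1, 4))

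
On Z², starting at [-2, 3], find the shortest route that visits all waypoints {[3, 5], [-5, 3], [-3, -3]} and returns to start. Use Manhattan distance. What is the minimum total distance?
32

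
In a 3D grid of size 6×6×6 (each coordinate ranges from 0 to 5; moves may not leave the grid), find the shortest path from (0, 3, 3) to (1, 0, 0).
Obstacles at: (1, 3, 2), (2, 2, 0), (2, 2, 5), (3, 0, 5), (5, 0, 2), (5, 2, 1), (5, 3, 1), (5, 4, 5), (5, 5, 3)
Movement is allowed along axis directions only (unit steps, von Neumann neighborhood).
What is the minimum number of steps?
7
(one shortest path: (0, 3, 3) → (1, 3, 3) → (1, 2, 3) → (1, 1, 3) → (1, 0, 3) → (1, 0, 2) → (1, 0, 1) → (1, 0, 0))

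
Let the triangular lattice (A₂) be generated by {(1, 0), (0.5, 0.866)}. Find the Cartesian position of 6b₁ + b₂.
(6.5, 0.866)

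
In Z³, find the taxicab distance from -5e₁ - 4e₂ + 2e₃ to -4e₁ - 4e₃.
11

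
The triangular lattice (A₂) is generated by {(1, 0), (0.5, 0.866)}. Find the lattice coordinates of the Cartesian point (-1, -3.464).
b₁ - 4b₂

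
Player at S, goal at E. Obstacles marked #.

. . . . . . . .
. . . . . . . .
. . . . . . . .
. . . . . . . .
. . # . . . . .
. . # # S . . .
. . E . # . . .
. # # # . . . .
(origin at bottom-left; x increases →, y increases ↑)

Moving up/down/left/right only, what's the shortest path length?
9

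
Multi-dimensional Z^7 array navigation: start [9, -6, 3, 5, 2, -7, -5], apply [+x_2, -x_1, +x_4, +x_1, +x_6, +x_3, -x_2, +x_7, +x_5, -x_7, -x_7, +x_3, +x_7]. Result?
(9, -6, 5, 6, 3, -6, -5)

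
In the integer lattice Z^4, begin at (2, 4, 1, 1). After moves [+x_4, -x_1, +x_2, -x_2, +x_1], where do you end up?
(2, 4, 1, 2)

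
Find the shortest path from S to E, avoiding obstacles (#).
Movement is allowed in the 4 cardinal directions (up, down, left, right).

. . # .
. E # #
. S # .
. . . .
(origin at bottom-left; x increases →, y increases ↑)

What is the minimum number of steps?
1
(one shortest path: (1, 1) → (1, 2))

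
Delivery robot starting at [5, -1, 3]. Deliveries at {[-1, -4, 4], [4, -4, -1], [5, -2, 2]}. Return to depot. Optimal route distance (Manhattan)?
28
(one optimal route: (5, -1, 3) → (-1, -4, 4) → (4, -4, -1) → (5, -2, 2) → (5, -1, 3))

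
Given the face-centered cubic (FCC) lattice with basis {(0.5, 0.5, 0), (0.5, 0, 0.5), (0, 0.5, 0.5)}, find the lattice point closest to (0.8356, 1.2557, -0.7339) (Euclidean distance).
(1, 1.5, -0.5)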